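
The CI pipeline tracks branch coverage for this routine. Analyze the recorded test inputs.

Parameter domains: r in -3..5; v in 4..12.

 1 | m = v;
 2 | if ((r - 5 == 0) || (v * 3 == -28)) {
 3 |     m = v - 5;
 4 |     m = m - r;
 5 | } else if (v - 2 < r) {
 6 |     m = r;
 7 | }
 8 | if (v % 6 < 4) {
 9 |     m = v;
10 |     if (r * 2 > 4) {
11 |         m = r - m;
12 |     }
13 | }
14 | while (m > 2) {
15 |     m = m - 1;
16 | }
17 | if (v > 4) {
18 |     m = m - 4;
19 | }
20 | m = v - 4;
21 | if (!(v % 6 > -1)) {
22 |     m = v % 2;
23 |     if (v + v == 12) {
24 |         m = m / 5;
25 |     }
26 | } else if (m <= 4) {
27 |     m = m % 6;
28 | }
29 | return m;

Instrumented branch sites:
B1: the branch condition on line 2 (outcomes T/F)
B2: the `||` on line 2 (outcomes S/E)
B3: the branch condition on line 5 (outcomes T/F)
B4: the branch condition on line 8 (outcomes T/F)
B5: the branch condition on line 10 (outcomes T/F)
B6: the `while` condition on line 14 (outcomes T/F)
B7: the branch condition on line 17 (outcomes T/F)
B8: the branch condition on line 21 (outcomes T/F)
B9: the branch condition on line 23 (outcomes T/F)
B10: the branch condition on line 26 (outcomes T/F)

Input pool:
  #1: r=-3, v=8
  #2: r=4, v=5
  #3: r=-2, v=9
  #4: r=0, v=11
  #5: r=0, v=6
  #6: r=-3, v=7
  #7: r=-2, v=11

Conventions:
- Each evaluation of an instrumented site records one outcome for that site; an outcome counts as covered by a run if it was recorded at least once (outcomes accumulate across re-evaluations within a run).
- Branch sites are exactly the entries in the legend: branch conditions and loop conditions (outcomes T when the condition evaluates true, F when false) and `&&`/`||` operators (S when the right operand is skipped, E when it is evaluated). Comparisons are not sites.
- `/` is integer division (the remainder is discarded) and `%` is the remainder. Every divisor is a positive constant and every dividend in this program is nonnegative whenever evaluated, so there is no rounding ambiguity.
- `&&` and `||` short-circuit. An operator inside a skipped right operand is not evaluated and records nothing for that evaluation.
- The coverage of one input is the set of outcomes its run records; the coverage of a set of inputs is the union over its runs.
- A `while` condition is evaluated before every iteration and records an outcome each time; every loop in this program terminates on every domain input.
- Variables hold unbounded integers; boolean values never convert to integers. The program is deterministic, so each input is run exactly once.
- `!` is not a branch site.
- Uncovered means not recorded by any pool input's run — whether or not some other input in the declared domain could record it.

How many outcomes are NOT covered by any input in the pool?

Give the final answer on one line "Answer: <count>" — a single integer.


test 1 (r=-3, v=8) fires B2->E, B1->F, B3->F, B4->T, B5->F, B6->T, B6->T, B6->T, B6->T, B6->T, B6->T, B6->F, B7->T, B8->F, ...; hits B1=F, B2=E, B3=F, B4=T, B5=F, B6=T, B6=F, B7=T, B8=F, B10=T
test 2 (r=4, v=5) fires B2->E, B1->F, B3->T, B4->F, B6->T, B6->T, B6->F, B7->T, B8->F, B10->T; hits B1=F, B2=E, B3=T, B4=F, B6=T, B6=F, B7=T, B8=F, B10=T
test 3 (r=-2, v=9) fires B2->E, B1->F, B3->F, B4->T, B5->F, B6->T, B6->T, B6->T, B6->T, B6->T, B6->T, B6->T, B6->F, B7->T, ...; hits B1=F, B2=E, B3=F, B4=T, B5=F, B6=T, B6=F, B7=T, B8=F, B10=F
test 4 (r=0, v=11) fires B2->E, B1->F, B3->F, B4->F, B6->T, B6->T, B6->T, B6->T, B6->T, B6->T, B6->T, B6->T, B6->T, B6->F, ...; hits B1=F, B2=E, B3=F, B4=F, B6=T, B6=F, B7=T, B8=F, B10=F
test 5 (r=0, v=6) fires B2->E, B1->F, B3->F, B4->T, B5->F, B6->T, B6->T, B6->T, B6->T, B6->F, B7->T, B8->F, B10->T; hits B1=F, B2=E, B3=F, B4=T, B5=F, B6=T, B6=F, B7=T, B8=F, B10=T
test 6 (r=-3, v=7) fires B2->E, B1->F, B3->F, B4->T, B5->F, B6->T, B6->T, B6->T, B6->T, B6->T, B6->F, B7->T, B8->F, B10->T; hits B1=F, B2=E, B3=F, B4=T, B5=F, B6=T, B6=F, B7=T, B8=F, B10=T
test 7 (r=-2, v=11) fires B2->E, B1->F, B3->F, B4->F, B6->T, B6->T, B6->T, B6->T, B6->T, B6->T, B6->T, B6->T, B6->T, B6->F, ...; hits B1=F, B2=E, B3=F, B4=F, B6=T, B6=F, B7=T, B8=F, B10=F
union over the pool: B1=F, B2=E, B3=T, B3=F, B4=T, B4=F, B5=F, B6=T, B6=F, B7=T, B8=F, B10=T, B10=F
uncovered (7 of 20): B1=T, B2=S, B5=T, B7=F, B8=T, B9=T, B9=F
Answer: 7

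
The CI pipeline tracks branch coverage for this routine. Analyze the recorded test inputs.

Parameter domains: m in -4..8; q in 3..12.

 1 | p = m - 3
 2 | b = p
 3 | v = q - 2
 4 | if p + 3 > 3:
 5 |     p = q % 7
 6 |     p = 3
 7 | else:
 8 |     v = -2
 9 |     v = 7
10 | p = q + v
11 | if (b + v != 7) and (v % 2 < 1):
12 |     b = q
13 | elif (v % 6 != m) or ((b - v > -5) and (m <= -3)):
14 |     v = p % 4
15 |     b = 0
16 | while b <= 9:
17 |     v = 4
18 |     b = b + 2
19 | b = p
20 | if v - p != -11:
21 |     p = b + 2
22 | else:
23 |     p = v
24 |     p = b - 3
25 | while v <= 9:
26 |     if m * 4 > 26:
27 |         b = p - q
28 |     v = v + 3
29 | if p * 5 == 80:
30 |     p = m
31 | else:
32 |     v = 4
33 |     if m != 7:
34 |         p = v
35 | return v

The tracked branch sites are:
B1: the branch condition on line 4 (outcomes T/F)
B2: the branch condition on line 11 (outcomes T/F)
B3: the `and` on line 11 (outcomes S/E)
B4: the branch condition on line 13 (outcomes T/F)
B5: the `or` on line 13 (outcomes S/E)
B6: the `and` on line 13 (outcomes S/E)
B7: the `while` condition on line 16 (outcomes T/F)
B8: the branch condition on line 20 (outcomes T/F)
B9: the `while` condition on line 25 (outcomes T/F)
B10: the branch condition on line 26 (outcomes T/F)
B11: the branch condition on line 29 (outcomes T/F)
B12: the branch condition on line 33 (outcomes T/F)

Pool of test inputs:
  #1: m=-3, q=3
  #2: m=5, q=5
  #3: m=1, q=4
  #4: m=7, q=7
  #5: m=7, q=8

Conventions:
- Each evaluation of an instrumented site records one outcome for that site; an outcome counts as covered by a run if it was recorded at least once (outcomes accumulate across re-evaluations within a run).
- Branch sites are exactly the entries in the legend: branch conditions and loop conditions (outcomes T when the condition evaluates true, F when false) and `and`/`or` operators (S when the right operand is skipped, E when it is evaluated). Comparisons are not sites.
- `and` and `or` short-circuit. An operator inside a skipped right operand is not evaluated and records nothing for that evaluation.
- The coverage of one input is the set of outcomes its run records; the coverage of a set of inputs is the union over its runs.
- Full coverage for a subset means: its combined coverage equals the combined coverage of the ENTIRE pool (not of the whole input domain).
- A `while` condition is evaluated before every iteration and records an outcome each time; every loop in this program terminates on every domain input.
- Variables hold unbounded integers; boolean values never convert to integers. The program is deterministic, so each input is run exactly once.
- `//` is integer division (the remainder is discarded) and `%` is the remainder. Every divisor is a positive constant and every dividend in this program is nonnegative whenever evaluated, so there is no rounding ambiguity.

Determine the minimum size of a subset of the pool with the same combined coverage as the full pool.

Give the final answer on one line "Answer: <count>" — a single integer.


#1 (m=-3, q=3) -> B1->F, B3->E, B2->F, B5->S, B4->T, B7->T, B7->T, B7->T, B7->T, B7->T, B7->F, B8->T, B9->T, B10->F, ...; covered: B1=F, B2=F, B3=E, B4=T, B5=S, B7=T, B7=F, B8=T, B9=T, B9=F, B10=F, B11=F, B12=T
#2 (m=5, q=5) -> B1->T, B3->E, B2->F, B5->S, B4->T, B7->T, B7->T, B7->T, B7->T, B7->T, B7->F, B8->T, B9->T, B10->F, ...; covered: B1=T, B2=F, B3=E, B4=T, B5=S, B7=T, B7=F, B8=T, B9=T, B9=F, B10=F, B11=F, B12=T
#3 (m=1, q=4) -> B1->F, B3->E, B2->F, B5->E, B6->S, B4->F, B7->T, B7->T, B7->T, B7->T, B7->T, B7->T, B7->F, B8->T, ...; covered: B1=F, B2=F, B3=E, B4=F, B5=E, B6=S, B7=T, B7=F, B8=T, B9=T, B9=F, B10=F, B11=F, B12=T
#4 (m=7, q=7) -> B1->T, B3->E, B2->F, B5->S, B4->T, B7->T, B7->T, B7->T, B7->T, B7->T, B7->F, B8->T, B9->T, B10->T, ...; covered: B1=T, B2=F, B3=E, B4=T, B5=S, B7=T, B7=F, B8=T, B9=T, B9=F, B10=T, B11=F, B12=F
#5 (m=7, q=8) -> B1->T, B3->E, B2->T, B7->T, B7->F, B8->T, B9->T, B10->T, B9->T, B10->T, B9->F, B11->T; covered: B1=T, B2=T, B3=E, B7=T, B7=F, B8=T, B9=T, B9=F, B10=T, B11=T
the full pool covers 21 outcomes: B1=T, B1=F, B2=T, B2=F, B3=E, B4=T, B4=F, B5=S, B5=E, B6=S, B7=T, B7=F, B8=T, B9=T, B9=F, B10=T, B10=F, B11=T, B11=F, B12=T, B12=F
no size-1 subset reaches all 21 outcomes (best union: 14/21)
no size-2 subset reaches all 21 outcomes (best union: 19/21)
size 3: inputs {3, 4, 5} cover all 21 outcomes, and no lexicographically smaller subset of this size does
Answer: 3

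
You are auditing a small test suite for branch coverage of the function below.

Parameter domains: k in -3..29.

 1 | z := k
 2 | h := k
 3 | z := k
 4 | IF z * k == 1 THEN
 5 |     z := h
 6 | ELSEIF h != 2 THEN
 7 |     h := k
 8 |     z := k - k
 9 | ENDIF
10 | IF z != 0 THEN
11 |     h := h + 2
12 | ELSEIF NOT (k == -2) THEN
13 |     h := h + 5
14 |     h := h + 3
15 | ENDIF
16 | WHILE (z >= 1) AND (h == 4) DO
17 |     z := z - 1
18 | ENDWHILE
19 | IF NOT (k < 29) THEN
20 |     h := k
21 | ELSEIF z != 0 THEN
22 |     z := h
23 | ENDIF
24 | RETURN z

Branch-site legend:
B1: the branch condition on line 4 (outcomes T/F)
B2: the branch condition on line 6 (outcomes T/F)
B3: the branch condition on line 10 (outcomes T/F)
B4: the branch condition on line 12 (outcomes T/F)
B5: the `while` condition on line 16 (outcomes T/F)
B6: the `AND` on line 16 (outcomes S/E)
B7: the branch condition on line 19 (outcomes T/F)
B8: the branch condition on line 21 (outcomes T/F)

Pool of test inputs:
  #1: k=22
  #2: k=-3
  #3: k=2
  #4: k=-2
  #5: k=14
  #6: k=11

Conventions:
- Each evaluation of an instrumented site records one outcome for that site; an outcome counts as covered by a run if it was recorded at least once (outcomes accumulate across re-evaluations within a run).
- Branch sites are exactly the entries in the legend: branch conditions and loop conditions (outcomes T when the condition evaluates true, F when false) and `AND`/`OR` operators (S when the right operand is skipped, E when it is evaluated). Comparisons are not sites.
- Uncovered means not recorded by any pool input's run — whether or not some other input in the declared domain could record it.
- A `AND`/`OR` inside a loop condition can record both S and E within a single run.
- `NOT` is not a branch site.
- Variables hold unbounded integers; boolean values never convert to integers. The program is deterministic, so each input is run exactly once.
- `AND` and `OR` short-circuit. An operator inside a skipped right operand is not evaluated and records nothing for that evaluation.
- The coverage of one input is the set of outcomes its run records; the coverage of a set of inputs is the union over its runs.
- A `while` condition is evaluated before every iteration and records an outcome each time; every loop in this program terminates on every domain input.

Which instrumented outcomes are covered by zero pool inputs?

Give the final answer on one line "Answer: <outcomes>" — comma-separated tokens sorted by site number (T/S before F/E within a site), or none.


#1 (k=22) -> B1->F, B2->T, B3->F, B4->T, B6->S, B5->F, B7->F, B8->F; covered: B1=F, B2=T, B3=F, B4=T, B5=F, B6=S, B7=F, B8=F
#2 (k=-3) -> B1->F, B2->T, B3->F, B4->T, B6->S, B5->F, B7->F, B8->F; covered: B1=F, B2=T, B3=F, B4=T, B5=F, B6=S, B7=F, B8=F
#3 (k=2) -> B1->F, B2->F, B3->T, B6->E, B5->T, B6->E, B5->T, B6->S, B5->F, B7->F, B8->F; covered: B1=F, B2=F, B3=T, B5=T, B5=F, B6=S, B6=E, B7=F, B8=F
#4 (k=-2) -> B1->F, B2->T, B3->F, B4->F, B6->S, B5->F, B7->F, B8->F; covered: B1=F, B2=T, B3=F, B4=F, B5=F, B6=S, B7=F, B8=F
#5 (k=14) -> B1->F, B2->T, B3->F, B4->T, B6->S, B5->F, B7->F, B8->F; covered: B1=F, B2=T, B3=F, B4=T, B5=F, B6=S, B7=F, B8=F
#6 (k=11) -> B1->F, B2->T, B3->F, B4->T, B6->S, B5->F, B7->F, B8->F; covered: B1=F, B2=T, B3=F, B4=T, B5=F, B6=S, B7=F, B8=F
union over the pool: B1=F, B2=T, B2=F, B3=T, B3=F, B4=T, B4=F, B5=T, B5=F, B6=S, B6=E, B7=F, B8=F
uncovered (3 of 16): B1=T, B7=T, B8=T
Answer: B1=T, B7=T, B8=T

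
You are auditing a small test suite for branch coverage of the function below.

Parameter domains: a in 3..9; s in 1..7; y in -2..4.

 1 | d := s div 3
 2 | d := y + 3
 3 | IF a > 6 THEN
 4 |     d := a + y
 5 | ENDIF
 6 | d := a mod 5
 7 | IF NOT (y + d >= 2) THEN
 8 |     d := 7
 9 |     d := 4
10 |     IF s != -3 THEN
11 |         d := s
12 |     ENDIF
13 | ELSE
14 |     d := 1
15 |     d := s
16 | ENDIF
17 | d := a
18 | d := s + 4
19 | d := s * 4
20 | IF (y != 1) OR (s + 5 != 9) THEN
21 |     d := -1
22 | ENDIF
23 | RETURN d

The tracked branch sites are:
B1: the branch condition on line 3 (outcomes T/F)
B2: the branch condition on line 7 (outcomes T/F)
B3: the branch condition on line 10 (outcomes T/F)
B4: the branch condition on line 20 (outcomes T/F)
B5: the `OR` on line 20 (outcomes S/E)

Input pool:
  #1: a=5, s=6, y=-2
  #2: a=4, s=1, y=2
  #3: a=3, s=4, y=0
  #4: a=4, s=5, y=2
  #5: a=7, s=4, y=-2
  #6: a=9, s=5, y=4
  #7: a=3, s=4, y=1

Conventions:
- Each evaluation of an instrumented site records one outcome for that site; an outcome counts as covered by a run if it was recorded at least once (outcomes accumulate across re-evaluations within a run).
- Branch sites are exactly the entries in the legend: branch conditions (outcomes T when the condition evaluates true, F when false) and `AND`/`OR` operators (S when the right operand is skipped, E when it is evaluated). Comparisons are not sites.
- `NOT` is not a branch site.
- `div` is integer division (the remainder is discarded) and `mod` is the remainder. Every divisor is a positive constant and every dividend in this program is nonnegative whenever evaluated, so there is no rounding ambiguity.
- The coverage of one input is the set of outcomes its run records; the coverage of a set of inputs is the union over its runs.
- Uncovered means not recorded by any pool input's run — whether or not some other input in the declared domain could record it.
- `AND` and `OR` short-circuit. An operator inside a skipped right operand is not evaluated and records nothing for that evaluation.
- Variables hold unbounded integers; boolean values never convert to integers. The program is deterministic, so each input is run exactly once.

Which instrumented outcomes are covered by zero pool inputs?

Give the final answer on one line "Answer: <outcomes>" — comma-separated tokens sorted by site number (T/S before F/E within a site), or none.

test 1 (a=5, s=6, y=-2) fires B1->F, B2->T, B3->T, B5->S, B4->T; hits B1=F, B2=T, B3=T, B4=T, B5=S
test 2 (a=4, s=1, y=2) fires B1->F, B2->F, B5->S, B4->T; hits B1=F, B2=F, B4=T, B5=S
test 3 (a=3, s=4, y=0) fires B1->F, B2->F, B5->S, B4->T; hits B1=F, B2=F, B4=T, B5=S
test 4 (a=4, s=5, y=2) fires B1->F, B2->F, B5->S, B4->T; hits B1=F, B2=F, B4=T, B5=S
test 5 (a=7, s=4, y=-2) fires B1->T, B2->T, B3->T, B5->S, B4->T; hits B1=T, B2=T, B3=T, B4=T, B5=S
test 6 (a=9, s=5, y=4) fires B1->T, B2->F, B5->S, B4->T; hits B1=T, B2=F, B4=T, B5=S
test 7 (a=3, s=4, y=1) fires B1->F, B2->F, B5->E, B4->F; hits B1=F, B2=F, B4=F, B5=E
union over the pool: B1=T, B1=F, B2=T, B2=F, B3=T, B4=T, B4=F, B5=S, B5=E
uncovered (1 of 10): B3=F

Answer: B3=F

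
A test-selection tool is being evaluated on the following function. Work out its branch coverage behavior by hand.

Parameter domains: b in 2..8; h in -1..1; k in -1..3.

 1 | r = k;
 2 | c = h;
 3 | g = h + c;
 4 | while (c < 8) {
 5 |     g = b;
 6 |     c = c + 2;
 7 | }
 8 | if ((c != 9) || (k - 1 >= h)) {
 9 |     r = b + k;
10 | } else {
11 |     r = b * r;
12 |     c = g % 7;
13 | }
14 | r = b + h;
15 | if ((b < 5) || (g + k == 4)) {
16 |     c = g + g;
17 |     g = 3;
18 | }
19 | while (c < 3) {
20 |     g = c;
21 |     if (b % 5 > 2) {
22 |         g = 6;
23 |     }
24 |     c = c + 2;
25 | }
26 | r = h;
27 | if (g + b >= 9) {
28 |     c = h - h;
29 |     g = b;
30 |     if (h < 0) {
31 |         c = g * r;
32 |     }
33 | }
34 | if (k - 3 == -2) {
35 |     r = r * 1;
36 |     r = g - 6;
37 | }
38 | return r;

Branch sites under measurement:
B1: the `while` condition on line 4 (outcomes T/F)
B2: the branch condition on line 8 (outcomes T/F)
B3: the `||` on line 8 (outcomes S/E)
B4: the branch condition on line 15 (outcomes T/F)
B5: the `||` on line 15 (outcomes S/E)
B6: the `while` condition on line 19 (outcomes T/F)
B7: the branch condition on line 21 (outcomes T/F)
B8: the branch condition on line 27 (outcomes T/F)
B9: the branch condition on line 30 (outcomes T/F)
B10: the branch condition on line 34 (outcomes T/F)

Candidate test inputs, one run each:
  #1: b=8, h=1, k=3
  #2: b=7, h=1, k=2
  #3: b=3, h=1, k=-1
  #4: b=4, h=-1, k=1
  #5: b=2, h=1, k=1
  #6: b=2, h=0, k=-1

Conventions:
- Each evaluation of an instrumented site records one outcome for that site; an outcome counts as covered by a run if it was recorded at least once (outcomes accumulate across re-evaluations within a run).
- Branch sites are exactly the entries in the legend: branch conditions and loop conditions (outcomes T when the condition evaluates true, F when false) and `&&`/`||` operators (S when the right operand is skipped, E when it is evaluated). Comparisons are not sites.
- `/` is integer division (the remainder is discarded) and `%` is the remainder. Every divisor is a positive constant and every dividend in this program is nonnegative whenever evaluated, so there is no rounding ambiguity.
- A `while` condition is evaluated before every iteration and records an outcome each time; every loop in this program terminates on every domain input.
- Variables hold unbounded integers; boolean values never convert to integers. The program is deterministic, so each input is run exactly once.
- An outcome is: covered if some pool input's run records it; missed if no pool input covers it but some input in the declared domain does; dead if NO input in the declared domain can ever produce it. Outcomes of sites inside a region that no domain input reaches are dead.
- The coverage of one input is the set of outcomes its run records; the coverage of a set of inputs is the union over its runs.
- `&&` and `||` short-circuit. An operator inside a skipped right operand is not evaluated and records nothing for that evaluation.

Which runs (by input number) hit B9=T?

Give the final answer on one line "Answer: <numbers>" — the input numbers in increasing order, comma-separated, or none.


input #1 (b=8, h=1, k=3): does not produce B9=T
input #2 (b=7, h=1, k=2): does not produce B9=T
input #3 (b=3, h=1, k=-1): does not produce B9=T
input #4 (b=4, h=-1, k=1): does not produce B9=T
input #5 (b=2, h=1, k=1): does not produce B9=T
input #6 (b=2, h=0, k=-1): does not produce B9=T
Answer: none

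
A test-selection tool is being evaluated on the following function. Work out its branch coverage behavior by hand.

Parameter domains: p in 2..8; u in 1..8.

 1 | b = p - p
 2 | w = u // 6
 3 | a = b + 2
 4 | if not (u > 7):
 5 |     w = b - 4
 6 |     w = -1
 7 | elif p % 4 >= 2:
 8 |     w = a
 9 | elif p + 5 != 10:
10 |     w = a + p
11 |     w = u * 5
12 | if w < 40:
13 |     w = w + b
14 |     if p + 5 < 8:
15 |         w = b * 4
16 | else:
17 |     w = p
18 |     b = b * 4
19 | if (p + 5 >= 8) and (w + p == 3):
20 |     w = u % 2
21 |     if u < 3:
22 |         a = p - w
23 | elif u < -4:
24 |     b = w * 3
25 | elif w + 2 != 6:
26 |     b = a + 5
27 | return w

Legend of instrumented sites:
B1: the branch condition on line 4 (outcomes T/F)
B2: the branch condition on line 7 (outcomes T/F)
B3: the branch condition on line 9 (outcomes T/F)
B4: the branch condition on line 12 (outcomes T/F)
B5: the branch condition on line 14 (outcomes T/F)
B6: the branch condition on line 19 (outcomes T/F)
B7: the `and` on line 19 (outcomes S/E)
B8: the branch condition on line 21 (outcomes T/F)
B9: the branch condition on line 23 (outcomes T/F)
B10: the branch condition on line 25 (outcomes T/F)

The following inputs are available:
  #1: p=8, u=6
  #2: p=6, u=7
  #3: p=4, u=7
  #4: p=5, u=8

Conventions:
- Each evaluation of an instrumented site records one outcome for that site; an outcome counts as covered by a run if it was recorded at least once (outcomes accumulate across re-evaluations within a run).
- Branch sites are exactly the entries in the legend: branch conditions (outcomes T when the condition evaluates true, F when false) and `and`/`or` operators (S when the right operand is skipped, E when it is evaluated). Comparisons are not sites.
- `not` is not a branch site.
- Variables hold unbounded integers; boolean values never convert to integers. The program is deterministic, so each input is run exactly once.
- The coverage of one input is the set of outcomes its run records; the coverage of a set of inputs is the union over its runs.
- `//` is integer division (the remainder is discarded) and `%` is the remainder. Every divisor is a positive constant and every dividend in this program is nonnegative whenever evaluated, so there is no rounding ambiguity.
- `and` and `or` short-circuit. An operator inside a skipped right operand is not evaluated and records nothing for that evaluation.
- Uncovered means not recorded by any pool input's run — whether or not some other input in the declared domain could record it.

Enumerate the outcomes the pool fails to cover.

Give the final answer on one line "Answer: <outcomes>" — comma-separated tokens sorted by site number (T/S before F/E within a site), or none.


test 1 (p=8, u=6) fires B1->T, B4->T, B5->F, B7->E, B6->F, B9->F, B10->T; hits B1=T, B4=T, B5=F, B6=F, B7=E, B9=F, B10=T
test 2 (p=6, u=7) fires B1->T, B4->T, B5->F, B7->E, B6->F, B9->F, B10->T; hits B1=T, B4=T, B5=F, B6=F, B7=E, B9=F, B10=T
test 3 (p=4, u=7) fires B1->T, B4->T, B5->F, B7->E, B6->T, B8->F; hits B1=T, B4=T, B5=F, B6=T, B7=E, B8=F
test 4 (p=5, u=8) fires B1->F, B2->F, B3->F, B4->T, B5->F, B7->E, B6->F, B9->F, B10->T; hits B1=F, B2=F, B3=F, B4=T, B5=F, B6=F, B7=E, B9=F, B10=T
union over the pool: B1=T, B1=F, B2=F, B3=F, B4=T, B5=F, B6=T, B6=F, B7=E, B8=F, B9=F, B10=T
uncovered (8 of 20): B2=T, B3=T, B4=F, B5=T, B7=S, B8=T, B9=T, B10=F
Answer: B2=T, B3=T, B4=F, B5=T, B7=S, B8=T, B9=T, B10=F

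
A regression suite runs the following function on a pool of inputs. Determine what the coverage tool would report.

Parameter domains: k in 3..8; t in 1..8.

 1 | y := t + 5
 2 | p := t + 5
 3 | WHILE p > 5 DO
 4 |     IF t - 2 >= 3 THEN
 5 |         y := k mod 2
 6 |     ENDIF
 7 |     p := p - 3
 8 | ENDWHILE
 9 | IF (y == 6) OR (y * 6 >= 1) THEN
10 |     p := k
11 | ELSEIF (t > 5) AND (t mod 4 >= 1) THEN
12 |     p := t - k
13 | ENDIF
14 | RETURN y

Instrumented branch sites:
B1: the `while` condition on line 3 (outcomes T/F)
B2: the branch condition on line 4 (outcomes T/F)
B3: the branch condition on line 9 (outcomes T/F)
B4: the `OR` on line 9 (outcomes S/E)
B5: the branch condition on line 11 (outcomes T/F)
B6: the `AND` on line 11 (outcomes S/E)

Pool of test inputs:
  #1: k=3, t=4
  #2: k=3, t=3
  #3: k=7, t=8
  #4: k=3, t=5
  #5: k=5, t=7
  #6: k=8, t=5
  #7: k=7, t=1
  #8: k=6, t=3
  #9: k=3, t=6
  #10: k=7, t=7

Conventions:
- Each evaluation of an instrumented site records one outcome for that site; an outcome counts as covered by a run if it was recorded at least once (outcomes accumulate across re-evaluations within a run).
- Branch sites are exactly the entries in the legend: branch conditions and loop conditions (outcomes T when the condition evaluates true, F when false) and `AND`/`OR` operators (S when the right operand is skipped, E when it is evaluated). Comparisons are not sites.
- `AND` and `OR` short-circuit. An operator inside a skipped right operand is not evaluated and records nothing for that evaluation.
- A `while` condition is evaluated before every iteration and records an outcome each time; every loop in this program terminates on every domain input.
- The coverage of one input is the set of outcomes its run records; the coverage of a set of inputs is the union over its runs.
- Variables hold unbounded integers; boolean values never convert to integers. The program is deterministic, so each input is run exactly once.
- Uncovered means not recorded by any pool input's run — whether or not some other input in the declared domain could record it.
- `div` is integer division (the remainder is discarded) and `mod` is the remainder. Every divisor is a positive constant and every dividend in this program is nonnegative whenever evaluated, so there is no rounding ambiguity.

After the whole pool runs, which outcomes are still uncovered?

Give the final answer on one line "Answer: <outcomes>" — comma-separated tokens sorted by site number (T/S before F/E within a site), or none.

test 1 (k=3, t=4) hits B1=T, B1=F, B2=F, B3=T, B4=E
test 2 (k=3, t=3) hits B1=T, B1=F, B2=F, B3=T, B4=E
test 3 (k=7, t=8) hits B1=T, B1=F, B2=T, B3=T, B4=E
test 4 (k=3, t=5) hits B1=T, B1=F, B2=T, B3=T, B4=E
test 5 (k=5, t=7) hits B1=T, B1=F, B2=T, B3=T, B4=E
test 6 (k=8, t=5) hits B1=T, B1=F, B2=T, B3=F, B4=E, B5=F, B6=S
test 7 (k=7, t=1) hits B1=T, B1=F, B2=F, B3=T, B4=S
test 8 (k=6, t=3) hits B1=T, B1=F, B2=F, B3=T, B4=E
test 9 (k=3, t=6) hits B1=T, B1=F, B2=T, B3=T, B4=E
test 10 (k=7, t=7) hits B1=T, B1=F, B2=T, B3=T, B4=E
union over the pool: B1=T, B1=F, B2=T, B2=F, B3=T, B3=F, B4=S, B4=E, B5=F, B6=S
uncovered (2 of 12): B5=T, B6=E

Answer: B5=T, B6=E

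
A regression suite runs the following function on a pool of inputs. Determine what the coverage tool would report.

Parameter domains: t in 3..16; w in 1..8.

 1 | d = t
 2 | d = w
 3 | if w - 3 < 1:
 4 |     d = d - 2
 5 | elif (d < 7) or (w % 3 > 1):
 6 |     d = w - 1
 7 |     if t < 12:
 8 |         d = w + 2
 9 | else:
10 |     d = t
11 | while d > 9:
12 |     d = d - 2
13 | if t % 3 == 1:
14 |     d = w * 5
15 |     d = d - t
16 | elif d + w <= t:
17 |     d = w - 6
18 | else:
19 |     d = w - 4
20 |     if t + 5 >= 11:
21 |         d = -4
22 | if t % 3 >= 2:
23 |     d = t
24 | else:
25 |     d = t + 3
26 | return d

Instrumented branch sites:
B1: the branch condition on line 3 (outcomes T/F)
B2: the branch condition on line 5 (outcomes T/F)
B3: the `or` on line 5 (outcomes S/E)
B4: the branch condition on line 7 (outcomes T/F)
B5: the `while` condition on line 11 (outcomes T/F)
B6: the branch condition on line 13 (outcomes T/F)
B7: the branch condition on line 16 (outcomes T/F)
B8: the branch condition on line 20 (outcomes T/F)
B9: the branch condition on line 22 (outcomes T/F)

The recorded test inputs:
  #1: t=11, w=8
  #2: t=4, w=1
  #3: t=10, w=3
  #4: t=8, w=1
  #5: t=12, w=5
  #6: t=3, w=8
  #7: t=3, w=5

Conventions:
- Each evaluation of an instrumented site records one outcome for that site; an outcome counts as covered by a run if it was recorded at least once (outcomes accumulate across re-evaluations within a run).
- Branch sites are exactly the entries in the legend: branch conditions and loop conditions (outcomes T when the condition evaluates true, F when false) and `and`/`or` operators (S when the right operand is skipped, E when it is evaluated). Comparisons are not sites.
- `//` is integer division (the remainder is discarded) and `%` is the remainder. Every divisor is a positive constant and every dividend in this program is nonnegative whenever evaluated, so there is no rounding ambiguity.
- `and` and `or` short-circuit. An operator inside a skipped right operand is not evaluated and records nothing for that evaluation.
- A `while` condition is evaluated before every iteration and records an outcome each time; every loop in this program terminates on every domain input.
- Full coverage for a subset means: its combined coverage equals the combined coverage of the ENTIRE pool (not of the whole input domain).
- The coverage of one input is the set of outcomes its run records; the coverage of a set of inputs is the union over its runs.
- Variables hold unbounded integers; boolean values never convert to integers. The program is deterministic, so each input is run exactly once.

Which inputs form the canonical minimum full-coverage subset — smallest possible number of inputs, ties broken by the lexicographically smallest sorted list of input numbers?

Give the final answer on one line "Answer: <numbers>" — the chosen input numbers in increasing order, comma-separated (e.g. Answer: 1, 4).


input #1 (t=11, w=8): covers B1=F, B2=T, B3=E, B4=T, B5=T, B5=F, B6=F, B7=F, B8=T, B9=T
input #2 (t=4, w=1): covers B1=T, B5=F, B6=T, B9=F
input #3 (t=10, w=3): covers B1=T, B5=F, B6=T, B9=F
input #4 (t=8, w=1): covers B1=T, B5=F, B6=F, B7=T, B9=T
input #5 (t=12, w=5): covers B1=F, B2=T, B3=S, B4=F, B5=F, B6=F, B7=T, B9=F
input #6 (t=3, w=8): covers B1=F, B2=T, B3=E, B4=T, B5=T, B5=F, B6=F, B7=F, B8=F, B9=F
input #7 (t=3, w=5): covers B1=F, B2=T, B3=S, B4=T, B5=F, B6=F, B7=F, B8=F, B9=F
union over all inputs: B1=T, B1=F, B2=T, B3=S, B3=E, B4=T, B4=F, B5=T, B5=F, B6=T, B6=F, B7=T, B7=F, B8=T, B8=F, B9=T, B9=F (17 outcomes)
no size-1 subset reaches all 17 outcomes (best union: 10/17)
no size-2 subset reaches all 17 outcomes (best union: 14/17)
no size-3 subset reaches all 17 outcomes (best union: 16/17)
the canonical winner is {1, 2, 5, 6}: size 4, full 17-outcome coverage, earliest index list among size-4 covers
Answer: 1, 2, 5, 6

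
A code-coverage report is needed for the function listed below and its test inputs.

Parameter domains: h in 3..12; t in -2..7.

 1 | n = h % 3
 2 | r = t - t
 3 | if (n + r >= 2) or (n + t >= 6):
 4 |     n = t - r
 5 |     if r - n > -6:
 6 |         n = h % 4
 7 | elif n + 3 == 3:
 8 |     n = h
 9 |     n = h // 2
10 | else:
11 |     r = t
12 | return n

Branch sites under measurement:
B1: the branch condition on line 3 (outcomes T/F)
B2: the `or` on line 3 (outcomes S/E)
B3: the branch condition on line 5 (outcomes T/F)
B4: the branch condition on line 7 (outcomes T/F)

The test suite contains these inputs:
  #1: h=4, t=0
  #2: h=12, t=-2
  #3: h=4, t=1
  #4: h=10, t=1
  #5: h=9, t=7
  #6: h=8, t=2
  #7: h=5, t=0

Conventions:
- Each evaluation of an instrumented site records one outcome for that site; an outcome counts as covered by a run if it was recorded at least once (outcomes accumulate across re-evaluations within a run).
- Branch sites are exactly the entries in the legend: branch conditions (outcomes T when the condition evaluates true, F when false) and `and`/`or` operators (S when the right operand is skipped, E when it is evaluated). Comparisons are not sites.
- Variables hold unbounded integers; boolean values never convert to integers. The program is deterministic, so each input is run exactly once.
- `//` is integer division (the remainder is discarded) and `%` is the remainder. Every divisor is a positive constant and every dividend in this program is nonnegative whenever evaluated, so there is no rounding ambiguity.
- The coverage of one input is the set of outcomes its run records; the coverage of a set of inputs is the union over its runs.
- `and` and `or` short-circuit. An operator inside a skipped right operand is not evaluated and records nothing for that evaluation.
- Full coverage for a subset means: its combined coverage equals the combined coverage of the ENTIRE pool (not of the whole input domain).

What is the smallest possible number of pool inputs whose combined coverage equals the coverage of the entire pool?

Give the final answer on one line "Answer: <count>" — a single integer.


run #1 (h=4, t=0) runs B2->E, B1->F, B4->F; records B1=F, B2=E, B4=F
run #2 (h=12, t=-2) runs B2->E, B1->F, B4->T; records B1=F, B2=E, B4=T
run #3 (h=4, t=1) runs B2->E, B1->F, B4->F; records B1=F, B2=E, B4=F
run #4 (h=10, t=1) runs B2->E, B1->F, B4->F; records B1=F, B2=E, B4=F
run #5 (h=9, t=7) runs B2->E, B1->T, B3->F; records B1=T, B2=E, B3=F
run #6 (h=8, t=2) runs B2->S, B1->T, B3->T; records B1=T, B2=S, B3=T
run #7 (h=5, t=0) runs B2->S, B1->T, B3->T; records B1=T, B2=S, B3=T
union over all inputs: B1=T, B1=F, B2=S, B2=E, B3=T, B3=F, B4=T, B4=F (8 outcomes)
no size-1 subset reaches all 8 outcomes (best union: 3/8)
no size-2 subset reaches all 8 outcomes (best union: 6/8)
no size-3 subset reaches all 8 outcomes (best union: 7/8)
size 4: inputs {1, 2, 5, 6} cover all 8 outcomes, and no lexicographically smaller subset of this size does
Answer: 4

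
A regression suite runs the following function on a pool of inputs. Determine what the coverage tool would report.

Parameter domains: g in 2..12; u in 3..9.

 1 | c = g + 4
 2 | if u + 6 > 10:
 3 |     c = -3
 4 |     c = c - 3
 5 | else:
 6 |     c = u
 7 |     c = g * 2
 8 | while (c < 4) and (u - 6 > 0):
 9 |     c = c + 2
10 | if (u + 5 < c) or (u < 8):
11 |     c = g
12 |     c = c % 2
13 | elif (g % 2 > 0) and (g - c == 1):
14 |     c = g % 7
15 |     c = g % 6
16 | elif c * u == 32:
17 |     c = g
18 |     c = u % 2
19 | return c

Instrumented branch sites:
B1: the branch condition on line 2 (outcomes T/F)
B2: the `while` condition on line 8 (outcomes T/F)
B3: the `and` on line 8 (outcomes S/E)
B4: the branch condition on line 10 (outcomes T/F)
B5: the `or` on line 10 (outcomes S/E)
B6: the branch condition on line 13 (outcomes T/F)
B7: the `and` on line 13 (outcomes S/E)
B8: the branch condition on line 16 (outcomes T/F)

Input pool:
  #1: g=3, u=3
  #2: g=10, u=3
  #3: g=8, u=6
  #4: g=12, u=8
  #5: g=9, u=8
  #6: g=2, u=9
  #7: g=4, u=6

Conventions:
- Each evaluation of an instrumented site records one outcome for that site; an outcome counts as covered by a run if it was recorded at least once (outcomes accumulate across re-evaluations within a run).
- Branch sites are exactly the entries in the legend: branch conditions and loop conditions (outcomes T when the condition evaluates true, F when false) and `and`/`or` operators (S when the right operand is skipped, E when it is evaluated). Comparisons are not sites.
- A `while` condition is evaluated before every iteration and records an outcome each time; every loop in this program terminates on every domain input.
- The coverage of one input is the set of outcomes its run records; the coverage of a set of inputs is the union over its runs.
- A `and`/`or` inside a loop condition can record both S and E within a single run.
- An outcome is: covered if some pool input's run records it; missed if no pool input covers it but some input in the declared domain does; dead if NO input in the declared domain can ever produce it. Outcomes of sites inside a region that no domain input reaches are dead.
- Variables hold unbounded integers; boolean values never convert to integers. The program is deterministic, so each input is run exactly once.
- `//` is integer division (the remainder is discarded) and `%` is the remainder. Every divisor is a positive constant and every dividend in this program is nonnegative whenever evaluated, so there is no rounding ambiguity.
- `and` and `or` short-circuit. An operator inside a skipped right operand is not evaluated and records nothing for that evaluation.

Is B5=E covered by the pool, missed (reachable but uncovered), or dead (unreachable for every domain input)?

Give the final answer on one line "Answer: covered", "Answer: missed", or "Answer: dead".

B5=E is recorded by pool input(s) 1, 3, 4, 5, 6, 7 -> covered

Answer: covered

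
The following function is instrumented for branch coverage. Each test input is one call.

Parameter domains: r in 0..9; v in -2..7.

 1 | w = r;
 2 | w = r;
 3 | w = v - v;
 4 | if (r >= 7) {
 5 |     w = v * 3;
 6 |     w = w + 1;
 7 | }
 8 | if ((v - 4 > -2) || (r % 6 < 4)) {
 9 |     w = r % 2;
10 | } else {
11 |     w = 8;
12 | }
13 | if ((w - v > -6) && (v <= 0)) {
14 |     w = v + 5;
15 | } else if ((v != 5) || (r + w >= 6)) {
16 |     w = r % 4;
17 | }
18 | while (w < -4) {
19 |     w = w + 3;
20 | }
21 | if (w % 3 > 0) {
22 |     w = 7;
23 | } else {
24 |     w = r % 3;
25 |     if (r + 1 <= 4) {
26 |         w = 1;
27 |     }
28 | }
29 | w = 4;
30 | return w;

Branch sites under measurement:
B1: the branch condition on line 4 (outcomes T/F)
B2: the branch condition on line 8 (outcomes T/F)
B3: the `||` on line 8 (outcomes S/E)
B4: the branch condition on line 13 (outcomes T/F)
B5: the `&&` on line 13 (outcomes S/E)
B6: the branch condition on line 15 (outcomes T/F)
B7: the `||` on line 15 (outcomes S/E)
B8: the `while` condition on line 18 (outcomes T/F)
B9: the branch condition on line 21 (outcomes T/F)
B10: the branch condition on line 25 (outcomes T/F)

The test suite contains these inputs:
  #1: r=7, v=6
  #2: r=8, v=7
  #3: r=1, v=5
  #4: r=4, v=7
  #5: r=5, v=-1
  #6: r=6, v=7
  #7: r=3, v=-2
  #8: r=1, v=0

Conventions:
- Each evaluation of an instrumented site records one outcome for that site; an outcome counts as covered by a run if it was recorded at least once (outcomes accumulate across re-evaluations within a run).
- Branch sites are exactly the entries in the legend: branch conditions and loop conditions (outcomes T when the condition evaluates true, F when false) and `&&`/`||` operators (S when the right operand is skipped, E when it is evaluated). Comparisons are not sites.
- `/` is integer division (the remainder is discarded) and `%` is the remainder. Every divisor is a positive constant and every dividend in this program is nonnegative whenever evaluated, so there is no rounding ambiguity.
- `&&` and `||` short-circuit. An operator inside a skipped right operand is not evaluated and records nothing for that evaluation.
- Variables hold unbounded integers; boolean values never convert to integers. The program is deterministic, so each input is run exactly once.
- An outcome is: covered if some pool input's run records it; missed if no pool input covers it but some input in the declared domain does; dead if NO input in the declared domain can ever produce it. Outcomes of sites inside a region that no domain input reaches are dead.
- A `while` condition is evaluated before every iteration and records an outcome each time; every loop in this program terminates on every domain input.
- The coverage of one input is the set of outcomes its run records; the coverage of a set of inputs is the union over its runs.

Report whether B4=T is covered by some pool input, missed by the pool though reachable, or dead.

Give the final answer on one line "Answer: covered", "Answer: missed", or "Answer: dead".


B4=T is recorded by pool input(s) 5, 7, 8 -> covered
Answer: covered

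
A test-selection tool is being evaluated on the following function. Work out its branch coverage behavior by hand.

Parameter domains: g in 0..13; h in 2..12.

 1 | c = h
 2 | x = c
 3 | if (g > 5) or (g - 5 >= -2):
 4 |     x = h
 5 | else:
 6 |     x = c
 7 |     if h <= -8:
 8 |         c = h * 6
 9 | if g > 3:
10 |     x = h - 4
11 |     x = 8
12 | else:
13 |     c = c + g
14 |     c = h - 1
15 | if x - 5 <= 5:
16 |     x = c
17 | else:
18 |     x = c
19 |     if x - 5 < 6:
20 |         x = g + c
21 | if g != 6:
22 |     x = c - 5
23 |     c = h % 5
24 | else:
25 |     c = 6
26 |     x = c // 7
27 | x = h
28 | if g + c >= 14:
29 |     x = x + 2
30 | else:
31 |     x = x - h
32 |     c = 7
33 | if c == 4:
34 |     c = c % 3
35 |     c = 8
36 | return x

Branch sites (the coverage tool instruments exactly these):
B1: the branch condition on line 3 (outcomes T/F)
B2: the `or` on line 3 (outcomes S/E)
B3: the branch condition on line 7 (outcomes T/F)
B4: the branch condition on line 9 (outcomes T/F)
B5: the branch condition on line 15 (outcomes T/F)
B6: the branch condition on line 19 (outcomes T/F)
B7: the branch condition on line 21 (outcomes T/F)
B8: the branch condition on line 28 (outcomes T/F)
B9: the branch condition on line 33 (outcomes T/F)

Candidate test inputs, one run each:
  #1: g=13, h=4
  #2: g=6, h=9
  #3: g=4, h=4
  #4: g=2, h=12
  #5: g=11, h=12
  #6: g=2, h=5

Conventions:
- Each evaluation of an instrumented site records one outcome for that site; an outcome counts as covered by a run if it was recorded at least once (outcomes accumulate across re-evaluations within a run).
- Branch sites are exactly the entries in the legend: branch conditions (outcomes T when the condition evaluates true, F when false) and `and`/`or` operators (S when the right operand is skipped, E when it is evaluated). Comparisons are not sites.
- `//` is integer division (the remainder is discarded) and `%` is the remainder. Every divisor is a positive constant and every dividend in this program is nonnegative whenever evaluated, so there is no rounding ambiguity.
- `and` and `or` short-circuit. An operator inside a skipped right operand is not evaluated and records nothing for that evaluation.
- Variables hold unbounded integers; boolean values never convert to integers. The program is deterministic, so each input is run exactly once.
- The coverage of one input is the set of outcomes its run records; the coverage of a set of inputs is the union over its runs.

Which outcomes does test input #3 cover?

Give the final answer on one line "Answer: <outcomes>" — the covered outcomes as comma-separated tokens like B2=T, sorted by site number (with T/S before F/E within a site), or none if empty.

Tracing the run of input #3 (g=4, h=4):
  B2->E, B1->T, B4->T, B5->T, B7->T, B8->F, B9->F
deduplicating events, the covered set is: B1=T, B2=E, B4=T, B5=T, B7=T, B8=F, B9=F

Answer: B1=T, B2=E, B4=T, B5=T, B7=T, B8=F, B9=F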